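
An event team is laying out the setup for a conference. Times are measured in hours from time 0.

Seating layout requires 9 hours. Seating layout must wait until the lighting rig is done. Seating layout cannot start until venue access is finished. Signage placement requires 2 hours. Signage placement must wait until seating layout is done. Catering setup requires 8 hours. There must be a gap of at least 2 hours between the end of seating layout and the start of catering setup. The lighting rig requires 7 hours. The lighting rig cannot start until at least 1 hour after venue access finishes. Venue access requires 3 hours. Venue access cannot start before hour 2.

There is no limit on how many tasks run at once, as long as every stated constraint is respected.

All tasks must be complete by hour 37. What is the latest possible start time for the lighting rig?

11

To finish by hour 37, signage placement (duration 2) must start no later than hour 35.
To finish by hour 37, catering setup (duration 8) must start no later than hour 29.
For seating layout: signage placement (must start by hour 35); catering setup (must start by hour 29, minus 2-hour gap → hour 27). The most restrictive is hour 27; with a 9-hour duration, seating layout must start by hour 18.
The lighting rig feeds into seating layout (must start by hour 18); so the lighting rig must finish by hour 18 and therefore start by hour 11.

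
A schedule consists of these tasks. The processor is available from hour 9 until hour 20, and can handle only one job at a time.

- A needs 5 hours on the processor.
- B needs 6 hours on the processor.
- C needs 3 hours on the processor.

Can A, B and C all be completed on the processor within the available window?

The processor window is 20 − 9 = 11 hours.
Running back to back, the jobs need 5 + 6 + 3 = 14 hours on the processor.
Since 14 > 11, they cannot all fit.

No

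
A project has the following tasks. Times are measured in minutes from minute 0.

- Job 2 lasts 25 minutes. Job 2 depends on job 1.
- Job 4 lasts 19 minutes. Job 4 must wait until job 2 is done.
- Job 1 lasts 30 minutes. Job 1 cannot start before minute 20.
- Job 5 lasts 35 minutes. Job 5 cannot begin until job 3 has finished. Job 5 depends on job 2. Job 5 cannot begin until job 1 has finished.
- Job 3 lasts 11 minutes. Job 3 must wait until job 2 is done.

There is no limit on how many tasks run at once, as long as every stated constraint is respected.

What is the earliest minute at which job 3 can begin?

Job 1 cannot begin until its own release at minute 20. It runs from minute 20 to 20 + 30 = minute 50.
Job 2 waits on job 1 (finishes minute 50), so it starts at minute 50 and finishes at 50 + 25 = minute 75.
Job 3 waits on job 2 (finishes minute 75), so the earliest it can start is minute 75.

75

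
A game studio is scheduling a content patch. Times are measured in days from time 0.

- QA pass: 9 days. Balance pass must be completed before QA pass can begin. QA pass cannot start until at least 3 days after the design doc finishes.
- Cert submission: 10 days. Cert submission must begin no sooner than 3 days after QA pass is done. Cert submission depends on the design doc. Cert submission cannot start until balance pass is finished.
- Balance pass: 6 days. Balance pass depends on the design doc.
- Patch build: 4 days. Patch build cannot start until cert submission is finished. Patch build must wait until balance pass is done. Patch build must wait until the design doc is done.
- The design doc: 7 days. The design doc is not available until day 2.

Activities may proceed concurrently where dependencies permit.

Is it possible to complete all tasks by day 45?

Yes

After its own release at day 2, the design doc can start at day 2 and finishes at day 9.
Balance pass waits on the design doc (finishes day 9), so it starts at day 9 and finishes at 9 + 6 = day 15.
QA pass has to wait for balance pass (finishes day 15); the design doc (finishes day 9, plus 3-day gap → day 12). The latest of these is day 15, so QA pass runs day 15 to 15 + 9 = day 24.
Cert submission cannot start until QA pass (finishes day 24, plus 3-day gap → day 27); the design doc (finishes day 9); balance pass (finishes day 15). The controlling bound is day 27, so cert submission finishes at 27 + 10 = day 37.
Patch build cannot start until cert submission (finishes day 37); balance pass (finishes day 15); the design doc (finishes day 9). The controlling bound is day 37, so patch build finishes at 37 + 4 = day 41.
Every task is finished by day 41, which is no later than the deadline of 45, so the schedule is feasible.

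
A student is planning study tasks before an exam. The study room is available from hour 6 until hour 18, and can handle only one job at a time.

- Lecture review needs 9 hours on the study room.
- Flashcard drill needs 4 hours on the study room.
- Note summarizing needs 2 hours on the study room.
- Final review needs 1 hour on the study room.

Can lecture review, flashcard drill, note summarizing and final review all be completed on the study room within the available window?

The study room window is 18 − 6 = 12 hours.
Running back to back, the jobs need 9 + 4 + 2 + 1 = 16 hours on the study room.
Since 16 > 12, they cannot all fit.

No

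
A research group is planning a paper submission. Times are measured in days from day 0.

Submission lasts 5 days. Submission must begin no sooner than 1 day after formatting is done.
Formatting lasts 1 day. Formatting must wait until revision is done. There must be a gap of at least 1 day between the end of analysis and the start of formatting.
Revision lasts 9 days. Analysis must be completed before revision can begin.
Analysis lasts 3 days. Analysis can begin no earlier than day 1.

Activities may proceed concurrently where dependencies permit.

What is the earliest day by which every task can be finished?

20

After its own release at day 1, analysis can start at day 1 and finishes at day 4.
Revision cannot begin until analysis (finishes day 4). It runs from day 4 to 4 + 9 = day 13.
Formatting has to wait for revision (finishes day 13); analysis (finishes day 4, plus 1-day gap → day 5). The latest of these is day 13, so formatting runs day 13 to 13 + 1 = day 14.
Submission cannot begin until formatting (finishes day 14, plus 1-day gap → day 15). It runs from day 15 to 15 + 5 = day 20.
All tasks are finished once the last one completes. Finish times: Analysis at 4, Revision at 13, Formatting at 14, Submission at 20. The latest is day 20.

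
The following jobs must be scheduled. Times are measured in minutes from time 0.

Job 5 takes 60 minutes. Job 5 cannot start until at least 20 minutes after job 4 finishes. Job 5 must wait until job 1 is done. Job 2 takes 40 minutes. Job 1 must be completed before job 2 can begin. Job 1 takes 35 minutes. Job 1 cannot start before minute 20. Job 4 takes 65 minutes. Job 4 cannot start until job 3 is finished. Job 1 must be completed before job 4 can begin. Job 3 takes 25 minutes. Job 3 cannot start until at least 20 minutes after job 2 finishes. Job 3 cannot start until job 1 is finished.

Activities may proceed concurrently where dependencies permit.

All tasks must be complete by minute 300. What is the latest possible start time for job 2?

Nothing follows job 5; the deadline of minute 300 is its only limit. It must start by 300 − 60 = minute 240.
Since job 5 (must start by minute 240, minus 20-minute gap → minute 220) depends on it, job 4 must finish by minute 220. Backing off its 65-minute duration gives a latest start of minute 155.
Job 3 must finish before job 4 (must start by minute 155). With a 25-minute duration, job 3 must start by 155 − 25 = minute 130.
Job 2 has to be done before job 3 (must start by minute 130, minus 20-minute gap → minute 110). That means finishing by minute 110, i.e. starting by 110 − 40 = minute 70.

70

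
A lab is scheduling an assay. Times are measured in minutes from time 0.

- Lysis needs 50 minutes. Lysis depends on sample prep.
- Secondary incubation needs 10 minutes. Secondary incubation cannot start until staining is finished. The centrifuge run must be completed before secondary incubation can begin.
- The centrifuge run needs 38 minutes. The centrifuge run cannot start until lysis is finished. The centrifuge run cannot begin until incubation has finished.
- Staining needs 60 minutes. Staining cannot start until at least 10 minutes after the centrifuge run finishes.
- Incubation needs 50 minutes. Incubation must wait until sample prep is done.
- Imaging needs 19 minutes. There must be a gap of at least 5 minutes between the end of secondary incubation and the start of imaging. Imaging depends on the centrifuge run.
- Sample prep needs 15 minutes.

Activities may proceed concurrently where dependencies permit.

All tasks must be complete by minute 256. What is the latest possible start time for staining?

Imaging has no dependents, so it just needs to finish by minute 256. Starting by 256 − 19 = minute 237 achieves that.
Secondary incubation has to be done before imaging (must start by minute 237, minus 5-minute gap → minute 232). That means finishing by minute 232, i.e. starting by 232 − 10 = minute 222.
Staining must finish before secondary incubation (must start by minute 222). With a 60-minute duration, staining must start by 222 − 60 = minute 162.

162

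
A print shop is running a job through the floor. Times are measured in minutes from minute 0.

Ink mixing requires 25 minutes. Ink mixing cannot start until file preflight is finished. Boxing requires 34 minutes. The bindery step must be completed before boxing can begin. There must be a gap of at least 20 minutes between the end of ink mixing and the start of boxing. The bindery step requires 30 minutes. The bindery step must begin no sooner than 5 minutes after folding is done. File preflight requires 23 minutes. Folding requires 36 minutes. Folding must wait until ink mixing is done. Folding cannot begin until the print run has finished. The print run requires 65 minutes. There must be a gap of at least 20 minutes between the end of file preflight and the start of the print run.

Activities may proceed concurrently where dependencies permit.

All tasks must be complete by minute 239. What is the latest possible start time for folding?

Boxing must finish by minute 239; it takes 34 minutes, so it must start by 239 − 34 = minute 205.
The bindery step must finish before boxing (must start by minute 205). With a 30-minute duration, the bindery step must start by 205 − 30 = minute 175.
Folding feeds into the bindery step (must start by minute 175, minus 5-minute gap → minute 170); so folding must finish by minute 170 and therefore start by minute 134.

134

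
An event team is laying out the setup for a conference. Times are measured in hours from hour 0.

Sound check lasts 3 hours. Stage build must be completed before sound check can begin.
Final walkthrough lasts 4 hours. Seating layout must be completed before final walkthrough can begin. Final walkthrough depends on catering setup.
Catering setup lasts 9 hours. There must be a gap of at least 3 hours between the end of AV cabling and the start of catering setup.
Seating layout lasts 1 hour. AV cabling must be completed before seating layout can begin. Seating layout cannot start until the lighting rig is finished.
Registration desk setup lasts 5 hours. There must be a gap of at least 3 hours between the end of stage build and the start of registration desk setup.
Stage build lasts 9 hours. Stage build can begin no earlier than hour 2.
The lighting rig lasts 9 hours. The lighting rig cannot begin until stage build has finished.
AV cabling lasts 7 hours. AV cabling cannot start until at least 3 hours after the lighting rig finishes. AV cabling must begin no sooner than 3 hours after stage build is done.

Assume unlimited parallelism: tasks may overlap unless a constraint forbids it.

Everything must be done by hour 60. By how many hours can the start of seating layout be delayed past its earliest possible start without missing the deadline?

25

Stage build cannot begin until its own release at hour 2. It runs from hour 2 to 2 + 9 = hour 11.
The lighting rig cannot begin until stage build (finishes hour 11). It runs from hour 11 to 11 + 9 = hour 20.
AV cabling needs all of the lighting rig (finishes hour 20, plus 3-hour gap → hour 23); stage build (finishes hour 11, plus 3-hour gap → hour 14). That puts its earliest start at hour 23; it finishes at 23 + 7 = hour 30.
Seating layout needs all of AV cabling (finishes hour 30); the lighting rig (finishes hour 20). That puts its earliest start at hour 30; it finishes at 30 + 1 = hour 31.

Working backward from the deadline:
Nothing follows final walkthrough; the deadline of hour 60 is its only limit. It must start by 60 − 4 = hour 56.
Since final walkthrough (must start by hour 56) depends on it, seating layout must finish by hour 56. Backing off its 1-hour duration gives a latest start of hour 55.
So seating layout can start as early as hour 30 and as late as hour 55, giving 55 − 30 = 25 hours of slack.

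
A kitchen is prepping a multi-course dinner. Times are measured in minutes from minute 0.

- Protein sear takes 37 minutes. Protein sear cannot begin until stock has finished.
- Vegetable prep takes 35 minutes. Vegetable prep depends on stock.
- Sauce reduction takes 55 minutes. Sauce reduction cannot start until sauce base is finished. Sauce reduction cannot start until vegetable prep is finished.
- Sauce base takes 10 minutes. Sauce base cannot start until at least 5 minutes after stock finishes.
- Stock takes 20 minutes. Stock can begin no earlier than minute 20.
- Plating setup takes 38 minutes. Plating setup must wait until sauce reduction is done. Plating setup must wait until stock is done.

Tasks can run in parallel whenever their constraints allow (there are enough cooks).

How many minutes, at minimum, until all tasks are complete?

Stock waits on its own release at minute 20, so it starts at minute 20 and finishes at 20 + 20 = minute 40.
Vegetable prep cannot begin until stock (finishes minute 40). It runs from minute 40 to 40 + 35 = minute 75.
Protein sear waits on stock (finishes minute 40), so it starts at minute 40 and finishes at 40 + 37 = minute 77.
Sauce base waits on stock (finishes minute 40, plus 5-minute gap → minute 45), so it starts at minute 45 and finishes at 45 + 10 = minute 55.
Sauce reduction needs all of sauce base (finishes minute 55); vegetable prep (finishes minute 75). That puts its earliest start at minute 75; it finishes at 75 + 55 = minute 130.
Plating setup has to wait for sauce reduction (finishes minute 130); stock (finishes minute 40). The latest of these is minute 130, so plating setup runs minute 130 to 130 + 38 = minute 168.
All tasks are finished once the last one completes. Finish times: Stock at 40, Sauce base at 55, Protein sear at 77, Vegetable prep at 75, Sauce reduction at 130, Plating setup at 168. The latest is minute 168.

168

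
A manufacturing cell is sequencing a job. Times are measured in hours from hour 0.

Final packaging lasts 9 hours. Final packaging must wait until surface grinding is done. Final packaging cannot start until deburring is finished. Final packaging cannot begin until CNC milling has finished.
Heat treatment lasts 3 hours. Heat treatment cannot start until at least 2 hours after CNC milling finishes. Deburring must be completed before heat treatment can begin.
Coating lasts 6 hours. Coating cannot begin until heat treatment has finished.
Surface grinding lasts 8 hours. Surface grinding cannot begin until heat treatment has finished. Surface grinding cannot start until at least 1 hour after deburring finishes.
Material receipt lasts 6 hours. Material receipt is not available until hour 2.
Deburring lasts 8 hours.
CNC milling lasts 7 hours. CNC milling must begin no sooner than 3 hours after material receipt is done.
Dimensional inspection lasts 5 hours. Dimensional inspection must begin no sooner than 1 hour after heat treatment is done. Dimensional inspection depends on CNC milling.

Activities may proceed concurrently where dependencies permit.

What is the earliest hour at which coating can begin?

23

Deburring can start immediately at hour 0; it finishes at hour 8.
Material receipt waits on its own release at hour 2, so it starts at hour 2 and finishes at 2 + 6 = hour 8.
CNC milling cannot begin until material receipt (finishes hour 8, plus 3-hour gap → hour 11). It runs from hour 11 to 11 + 7 = hour 18.
Heat treatment has to wait for CNC milling (finishes hour 18, plus 2-hour gap → hour 20); deburring (finishes hour 8). The latest of these is hour 20, so heat treatment runs hour 20 to 20 + 3 = hour 23.
Coating waits on heat treatment (finishes hour 23), so the earliest it can start is hour 23.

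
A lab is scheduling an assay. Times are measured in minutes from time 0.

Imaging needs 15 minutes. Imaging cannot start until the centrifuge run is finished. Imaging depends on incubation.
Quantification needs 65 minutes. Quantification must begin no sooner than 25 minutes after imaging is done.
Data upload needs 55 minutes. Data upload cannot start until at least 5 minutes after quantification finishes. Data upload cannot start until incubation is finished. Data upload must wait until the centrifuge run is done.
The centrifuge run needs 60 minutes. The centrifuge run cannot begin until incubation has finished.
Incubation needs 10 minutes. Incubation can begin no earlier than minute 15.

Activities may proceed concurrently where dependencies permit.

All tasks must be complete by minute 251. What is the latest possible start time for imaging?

86

Data upload must finish by minute 251; it takes 55 minutes, so it must start by 251 − 55 = minute 196.
Quantification feeds into data upload (must start by minute 196, minus 5-minute gap → minute 191); so quantification must finish by minute 191 and therefore start by minute 126.
Imaging must finish before quantification (must start by minute 126, minus 25-minute gap → minute 101). With a 15-minute duration, imaging must start by 101 − 15 = minute 86.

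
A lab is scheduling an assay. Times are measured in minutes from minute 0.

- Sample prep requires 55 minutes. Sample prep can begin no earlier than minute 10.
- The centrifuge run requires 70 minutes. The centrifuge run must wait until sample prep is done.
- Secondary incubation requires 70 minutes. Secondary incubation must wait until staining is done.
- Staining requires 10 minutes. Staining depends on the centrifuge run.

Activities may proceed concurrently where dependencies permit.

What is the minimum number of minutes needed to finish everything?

After its own release at minute 10, sample prep can start at minute 10 and finishes at minute 65.
The centrifuge run waits on sample prep (finishes minute 65), so it starts at minute 65 and finishes at 65 + 70 = minute 135.
Staining cannot begin until the centrifuge run (finishes minute 135). It runs from minute 135 to 135 + 10 = minute 145.
After staining (finishes minute 145), secondary incubation can start at minute 145 and finishes at minute 215.
All tasks are finished once the last one completes. Finish times: Sample prep at 65, The centrifuge run at 135, Staining at 145, Secondary incubation at 215. The latest is minute 215.

215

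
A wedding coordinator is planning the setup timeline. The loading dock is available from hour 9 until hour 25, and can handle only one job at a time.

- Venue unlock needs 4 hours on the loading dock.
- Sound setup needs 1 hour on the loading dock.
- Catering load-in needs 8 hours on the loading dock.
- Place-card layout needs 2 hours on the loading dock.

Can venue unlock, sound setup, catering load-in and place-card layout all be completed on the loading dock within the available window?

The loading dock window is 25 − 9 = 16 hours.
Running back to back, the jobs need 4 + 1 + 8 + 2 = 15 hours on the loading dock.
Since 15 ≤ 16, they fit within the window.

Yes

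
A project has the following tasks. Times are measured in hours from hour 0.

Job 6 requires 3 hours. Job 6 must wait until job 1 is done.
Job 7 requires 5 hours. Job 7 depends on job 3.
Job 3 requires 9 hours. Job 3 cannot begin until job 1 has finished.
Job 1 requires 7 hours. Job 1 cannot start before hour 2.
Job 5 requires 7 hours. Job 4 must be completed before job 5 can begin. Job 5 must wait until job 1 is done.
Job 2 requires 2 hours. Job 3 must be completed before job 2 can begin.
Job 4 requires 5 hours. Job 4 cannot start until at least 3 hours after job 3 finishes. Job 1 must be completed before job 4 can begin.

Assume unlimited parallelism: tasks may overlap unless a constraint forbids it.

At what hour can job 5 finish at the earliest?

33

After its own release at hour 2, job 1 can start at hour 2 and finishes at hour 9.
Job 3 cannot begin until job 1 (finishes hour 9). It runs from hour 9 to 9 + 9 = hour 18.
For job 4: job 3 (finishes hour 18, plus 3-hour gap → hour 21); job 1 (finishes hour 9). Taking the maximum gives a start of hour 21, and it finishes at 21 + 5 = hour 26.
Job 5 cannot start until job 4 (finishes hour 26); job 1 (finishes hour 9). The controlling bound is hour 26, so job 5 finishes at 26 + 7 = hour 33.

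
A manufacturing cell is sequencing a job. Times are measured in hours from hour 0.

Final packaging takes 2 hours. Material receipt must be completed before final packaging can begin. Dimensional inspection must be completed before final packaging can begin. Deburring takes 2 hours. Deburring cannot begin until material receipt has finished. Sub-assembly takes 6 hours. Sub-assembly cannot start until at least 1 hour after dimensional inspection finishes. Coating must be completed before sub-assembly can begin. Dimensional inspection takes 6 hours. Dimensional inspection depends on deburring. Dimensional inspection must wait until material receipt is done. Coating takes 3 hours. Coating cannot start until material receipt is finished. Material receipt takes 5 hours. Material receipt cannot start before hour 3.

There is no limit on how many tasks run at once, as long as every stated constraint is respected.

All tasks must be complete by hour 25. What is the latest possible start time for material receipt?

5

To finish by hour 25, sub-assembly (duration 6) must start no later than hour 19.
Final packaging has no dependents, so it just needs to finish by hour 25. Starting by 25 − 2 = hour 23 achieves that.
For dimensional inspection: sub-assembly (must start by hour 19, minus 1-hour gap → hour 18); final packaging (must start by hour 23). The most restrictive is hour 18; with a 6-hour duration, dimensional inspection must start by hour 12.
Deburring has to be done before dimensional inspection (must start by hour 12). That means finishing by hour 12, i.e. starting by 12 − 2 = hour 10.
Coating feeds into sub-assembly (must start by hour 19); so coating must finish by hour 19 and therefore start by hour 16.
For material receipt: deburring (must start by hour 10); dimensional inspection (must start by hour 12); coating (must start by hour 16); final packaging (must start by hour 23). The most restrictive is hour 10; with a 5-hour duration, material receipt must start by hour 5.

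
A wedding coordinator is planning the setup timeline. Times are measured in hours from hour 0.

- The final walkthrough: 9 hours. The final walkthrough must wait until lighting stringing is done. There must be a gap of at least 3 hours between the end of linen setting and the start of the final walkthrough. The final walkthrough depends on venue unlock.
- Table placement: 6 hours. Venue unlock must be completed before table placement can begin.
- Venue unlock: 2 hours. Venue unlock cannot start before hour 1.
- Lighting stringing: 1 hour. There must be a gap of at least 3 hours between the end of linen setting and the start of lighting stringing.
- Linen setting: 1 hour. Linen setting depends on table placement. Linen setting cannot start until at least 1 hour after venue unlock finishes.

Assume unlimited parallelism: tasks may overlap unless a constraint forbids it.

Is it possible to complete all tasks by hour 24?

Yes

After its own release at hour 1, venue unlock can start at hour 1 and finishes at hour 3.
Table placement waits on venue unlock (finishes hour 3), so it starts at hour 3 and finishes at 3 + 6 = hour 9.
Linen setting cannot start until table placement (finishes hour 9); venue unlock (finishes hour 3, plus 1-hour gap → hour 4). The controlling bound is hour 9, so linen setting finishes at 9 + 1 = hour 10.
Lighting stringing cannot begin until linen setting (finishes hour 10, plus 3-hour gap → hour 13). It runs from hour 13 to 13 + 1 = hour 14.
For the final walkthrough: lighting stringing (finishes hour 14); linen setting (finishes hour 10, plus 3-hour gap → hour 13); venue unlock (finishes hour 3). Taking the maximum gives a start of hour 14, and it finishes at 14 + 9 = hour 23.
Every task is finished by hour 23, which is no later than the deadline of 24, so the schedule is feasible.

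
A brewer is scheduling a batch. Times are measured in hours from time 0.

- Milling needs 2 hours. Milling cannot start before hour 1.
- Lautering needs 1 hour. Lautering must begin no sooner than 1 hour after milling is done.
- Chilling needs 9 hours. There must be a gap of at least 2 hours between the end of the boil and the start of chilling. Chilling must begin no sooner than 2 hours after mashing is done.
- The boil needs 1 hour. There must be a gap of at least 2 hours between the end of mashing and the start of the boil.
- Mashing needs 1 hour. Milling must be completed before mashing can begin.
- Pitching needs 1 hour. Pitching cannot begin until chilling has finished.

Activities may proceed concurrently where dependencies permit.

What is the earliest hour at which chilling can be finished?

After its own release at hour 1, milling can start at hour 1 and finishes at hour 3.
Mashing cannot begin until milling (finishes hour 3). It runs from hour 3 to 3 + 1 = hour 4.
The boil cannot begin until mashing (finishes hour 4, plus 2-hour gap → hour 6). It runs from hour 6 to 6 + 1 = hour 7.
Chilling cannot start until the boil (finishes hour 7, plus 2-hour gap → hour 9); mashing (finishes hour 4, plus 2-hour gap → hour 6). The controlling bound is hour 9, so chilling finishes at 9 + 9 = hour 18.

18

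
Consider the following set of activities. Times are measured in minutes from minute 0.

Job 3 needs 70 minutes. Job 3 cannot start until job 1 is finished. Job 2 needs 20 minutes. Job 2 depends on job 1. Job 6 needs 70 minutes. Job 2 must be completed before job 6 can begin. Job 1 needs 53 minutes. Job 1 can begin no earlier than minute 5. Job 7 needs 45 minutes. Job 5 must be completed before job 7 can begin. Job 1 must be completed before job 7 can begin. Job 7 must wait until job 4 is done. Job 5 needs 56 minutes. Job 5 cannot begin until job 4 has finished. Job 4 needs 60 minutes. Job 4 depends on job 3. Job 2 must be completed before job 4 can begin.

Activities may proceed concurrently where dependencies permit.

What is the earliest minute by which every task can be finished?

289

Job 1 cannot begin until its own release at minute 5. It runs from minute 5 to 5 + 53 = minute 58.
Job 3 waits on job 1 (finishes minute 58), so it starts at minute 58 and finishes at 58 + 70 = minute 128.
Job 2 cannot begin until job 1 (finishes minute 58). It runs from minute 58 to 58 + 20 = minute 78.
After job 2 (finishes minute 78), job 6 can start at minute 78 and finishes at minute 148.
Job 4 has to wait for job 3 (finishes minute 128); job 2 (finishes minute 78). The latest of these is minute 128, so job 4 runs minute 128 to 128 + 60 = minute 188.
Job 5 cannot begin until job 4 (finishes minute 188). It runs from minute 188 to 188 + 56 = minute 244.
Job 7 has to wait for job 5 (finishes minute 244); job 1 (finishes minute 58); job 4 (finishes minute 188). The latest of these is minute 244, so job 7 runs minute 244 to 244 + 45 = minute 289.
All tasks are finished once the last one completes. Finish times: Job 1 at 58, Job 2 at 78, Job 3 at 128, Job 4 at 188, Job 5 at 244, Job 6 at 148, Job 7 at 289. The latest is minute 289.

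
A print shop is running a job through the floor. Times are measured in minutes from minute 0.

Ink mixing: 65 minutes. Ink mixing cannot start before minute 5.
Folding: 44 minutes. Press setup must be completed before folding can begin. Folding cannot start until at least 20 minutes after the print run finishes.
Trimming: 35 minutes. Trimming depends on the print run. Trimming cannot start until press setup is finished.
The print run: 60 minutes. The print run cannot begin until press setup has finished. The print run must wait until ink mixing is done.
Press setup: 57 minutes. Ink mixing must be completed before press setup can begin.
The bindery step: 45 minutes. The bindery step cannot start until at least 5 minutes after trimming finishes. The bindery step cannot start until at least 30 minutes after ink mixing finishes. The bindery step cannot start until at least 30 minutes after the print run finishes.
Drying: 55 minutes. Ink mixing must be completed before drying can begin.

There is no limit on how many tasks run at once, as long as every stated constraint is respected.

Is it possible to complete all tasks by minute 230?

Ink mixing cannot begin until its own release at minute 5. It runs from minute 5 to 5 + 65 = minute 70.
Drying waits on ink mixing (finishes minute 70), so it starts at minute 70 and finishes at 70 + 55 = minute 125.
After ink mixing (finishes minute 70), press setup can start at minute 70 and finishes at minute 127.
The print run has to wait for press setup (finishes minute 127); ink mixing (finishes minute 70). The latest of these is minute 127, so the print run runs minute 127 to 127 + 60 = minute 187.
For folding: press setup (finishes minute 127); the print run (finishes minute 187, plus 20-minute gap → minute 207). Taking the maximum gives a start of minute 207, and it finishes at 207 + 44 = minute 251.
Trimming needs all of the print run (finishes minute 187); press setup (finishes minute 127). That puts its earliest start at minute 187; it finishes at 187 + 35 = minute 222.
The bindery step has to wait for trimming (finishes minute 222, plus 5-minute gap → minute 227); ink mixing (finishes minute 70, plus 30-minute gap → minute 100); the print run (finishes minute 187, plus 30-minute gap → minute 217). The latest of these is minute 227, so the bindery step runs minute 227 to 227 + 45 = minute 272.
The earliest everything can be done is minute 272, which is after the deadline of 230, so it is not possible.

No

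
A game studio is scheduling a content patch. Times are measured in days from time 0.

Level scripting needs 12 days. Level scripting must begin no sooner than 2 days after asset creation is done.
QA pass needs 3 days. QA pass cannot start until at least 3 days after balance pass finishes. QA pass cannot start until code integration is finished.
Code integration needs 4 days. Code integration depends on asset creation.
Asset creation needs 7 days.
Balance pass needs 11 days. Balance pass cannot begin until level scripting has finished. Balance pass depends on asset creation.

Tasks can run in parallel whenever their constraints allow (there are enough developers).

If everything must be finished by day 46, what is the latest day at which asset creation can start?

QA pass has no dependents, so it just needs to finish by day 46. Starting by 46 − 3 = day 43 achieves that.
Balance pass has to be done before QA pass (must start by day 43, minus 3-day gap → day 40). That means finishing by day 40, i.e. starting by 40 − 11 = day 29.
Level scripting feeds into balance pass (must start by day 29); so level scripting must finish by day 29 and therefore start by day 17.
Code integration feeds into QA pass (must start by day 43); so code integration must finish by day 43 and therefore start by day 39.
Asset creation has several dependents: level scripting (must start by day 17, minus 2-day gap → day 15); code integration (must start by day 39); balance pass (must start by day 29). The earliest of those limits is day 15, so asset creation must start by 15 − 7 = day 8.

8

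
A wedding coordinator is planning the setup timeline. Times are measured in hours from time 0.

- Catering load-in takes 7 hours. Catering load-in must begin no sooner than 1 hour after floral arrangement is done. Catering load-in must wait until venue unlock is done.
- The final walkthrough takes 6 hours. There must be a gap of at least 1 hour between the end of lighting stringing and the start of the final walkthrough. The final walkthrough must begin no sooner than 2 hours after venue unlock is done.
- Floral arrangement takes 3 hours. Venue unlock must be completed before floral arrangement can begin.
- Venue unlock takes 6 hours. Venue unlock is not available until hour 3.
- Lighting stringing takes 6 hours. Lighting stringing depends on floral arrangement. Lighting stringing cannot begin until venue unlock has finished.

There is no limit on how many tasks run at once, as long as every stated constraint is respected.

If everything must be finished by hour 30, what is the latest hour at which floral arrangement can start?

14

To finish by hour 30, the final walkthrough (duration 6) must start no later than hour 24.
Lighting stringing feeds into the final walkthrough (must start by hour 24, minus 1-hour gap → hour 23); so lighting stringing must finish by hour 23 and therefore start by hour 17.
To finish by hour 30, catering load-in (duration 7) must start no later than hour 23.
Floral arrangement feeds lighting stringing (must start by hour 17); catering load-in (must start by hour 23, minus 1-hour gap → hour 22). Taking the minimum, floral arrangement must finish by hour 17 and start by 17 − 3 = hour 14.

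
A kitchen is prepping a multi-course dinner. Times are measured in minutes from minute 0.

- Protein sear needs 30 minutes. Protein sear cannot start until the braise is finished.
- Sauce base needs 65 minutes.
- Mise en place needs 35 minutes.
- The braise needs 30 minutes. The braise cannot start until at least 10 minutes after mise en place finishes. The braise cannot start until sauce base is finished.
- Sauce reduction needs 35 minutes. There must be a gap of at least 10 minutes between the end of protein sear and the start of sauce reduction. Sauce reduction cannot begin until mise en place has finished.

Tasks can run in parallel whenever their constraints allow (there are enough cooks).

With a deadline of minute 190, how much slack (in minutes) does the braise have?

20

Sauce base has no prerequisites, so it starts at minute 0 and finishes at minute 65.
Nothing blocks mise en place, so it runs from minute 0 to minute 35.
The braise cannot start until mise en place (finishes minute 35, plus 10-minute gap → minute 45); sauce base (finishes minute 65). The controlling bound is minute 65, so the braise finishes at 65 + 30 = minute 95.

Working backward from the deadline:
To finish by minute 190, sauce reduction (duration 35) must start no later than minute 155.
Protein sear has to be done before sauce reduction (must start by minute 155, minus 10-minute gap → minute 145). That means finishing by minute 145, i.e. starting by 145 − 30 = minute 115.
The braise must finish before protein sear (must start by minute 115). With a 30-minute duration, the braise must start by 115 − 30 = minute 85.
So the braise can start as early as minute 65 and as late as minute 85, giving 85 − 65 = 20 minutes of slack.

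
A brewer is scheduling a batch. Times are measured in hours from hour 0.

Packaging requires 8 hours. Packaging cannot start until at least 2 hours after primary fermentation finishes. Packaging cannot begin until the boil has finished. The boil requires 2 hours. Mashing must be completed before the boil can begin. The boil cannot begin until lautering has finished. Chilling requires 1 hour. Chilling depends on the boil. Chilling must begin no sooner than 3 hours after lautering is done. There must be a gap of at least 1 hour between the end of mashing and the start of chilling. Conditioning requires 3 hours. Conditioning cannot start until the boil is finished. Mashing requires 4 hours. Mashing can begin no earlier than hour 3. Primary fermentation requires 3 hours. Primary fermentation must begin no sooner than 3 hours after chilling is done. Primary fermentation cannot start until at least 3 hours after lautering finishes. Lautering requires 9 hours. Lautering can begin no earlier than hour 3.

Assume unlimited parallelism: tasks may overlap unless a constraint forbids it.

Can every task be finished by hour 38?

Lautering cannot begin until its own release at hour 3. It runs from hour 3 to 3 + 9 = hour 12.
Mashing cannot begin until its own release at hour 3. It runs from hour 3 to 3 + 4 = hour 7.
The boil needs all of mashing (finishes hour 7); lautering (finishes hour 12). That puts its earliest start at hour 12; it finishes at 12 + 2 = hour 14.
Conditioning waits on the boil (finishes hour 14), so it starts at hour 14 and finishes at 14 + 3 = hour 17.
Chilling has to wait for the boil (finishes hour 14); lautering (finishes hour 12, plus 3-hour gap → hour 15); mashing (finishes hour 7, plus 1-hour gap → hour 8). The latest of these is hour 15, so chilling runs hour 15 to 15 + 1 = hour 16.
Primary fermentation cannot start until chilling (finishes hour 16, plus 3-hour gap → hour 19); lautering (finishes hour 12, plus 3-hour gap → hour 15). The controlling bound is hour 19, so primary fermentation finishes at 19 + 3 = hour 22.
Packaging cannot start until primary fermentation (finishes hour 22, plus 2-hour gap → hour 24); the boil (finishes hour 14). The controlling bound is hour 24, so packaging finishes at 24 + 8 = hour 32.
Every task is finished by hour 32, which is no later than the deadline of 38, so the schedule is feasible.

Yes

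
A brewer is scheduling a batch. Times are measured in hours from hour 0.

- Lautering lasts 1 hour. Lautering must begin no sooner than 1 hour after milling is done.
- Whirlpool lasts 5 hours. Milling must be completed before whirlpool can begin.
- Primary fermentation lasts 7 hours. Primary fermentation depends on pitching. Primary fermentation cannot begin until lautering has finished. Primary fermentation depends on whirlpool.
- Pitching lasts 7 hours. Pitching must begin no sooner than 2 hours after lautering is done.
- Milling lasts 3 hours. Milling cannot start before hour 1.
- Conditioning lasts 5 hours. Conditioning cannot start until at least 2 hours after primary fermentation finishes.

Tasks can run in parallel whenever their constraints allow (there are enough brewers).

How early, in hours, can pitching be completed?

15

Milling cannot begin until its own release at hour 1. It runs from hour 1 to 1 + 3 = hour 4.
Lautering cannot begin until milling (finishes hour 4, plus 1-hour gap → hour 5). It runs from hour 5 to 5 + 1 = hour 6.
After lautering (finishes hour 6, plus 2-hour gap → hour 8), pitching can start at hour 8 and finishes at hour 15.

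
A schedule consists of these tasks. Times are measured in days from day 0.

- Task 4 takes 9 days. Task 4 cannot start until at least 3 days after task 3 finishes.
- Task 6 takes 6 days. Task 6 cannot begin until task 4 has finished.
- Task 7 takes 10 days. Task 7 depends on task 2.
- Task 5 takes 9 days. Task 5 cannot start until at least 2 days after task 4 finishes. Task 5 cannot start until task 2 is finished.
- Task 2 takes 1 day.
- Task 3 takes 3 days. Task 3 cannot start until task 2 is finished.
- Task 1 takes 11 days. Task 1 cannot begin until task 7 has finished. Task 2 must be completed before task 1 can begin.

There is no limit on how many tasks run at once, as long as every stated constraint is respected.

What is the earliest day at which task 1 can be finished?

Nothing blocks task 2, so it runs from day 0 to day 1.
After task 2 (finishes day 1), task 7 can start at day 1 and finishes at day 11.
Task 1 has to wait for task 7 (finishes day 11); task 2 (finishes day 1). The latest of these is day 11, so task 1 runs day 11 to 11 + 11 = day 22.

22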